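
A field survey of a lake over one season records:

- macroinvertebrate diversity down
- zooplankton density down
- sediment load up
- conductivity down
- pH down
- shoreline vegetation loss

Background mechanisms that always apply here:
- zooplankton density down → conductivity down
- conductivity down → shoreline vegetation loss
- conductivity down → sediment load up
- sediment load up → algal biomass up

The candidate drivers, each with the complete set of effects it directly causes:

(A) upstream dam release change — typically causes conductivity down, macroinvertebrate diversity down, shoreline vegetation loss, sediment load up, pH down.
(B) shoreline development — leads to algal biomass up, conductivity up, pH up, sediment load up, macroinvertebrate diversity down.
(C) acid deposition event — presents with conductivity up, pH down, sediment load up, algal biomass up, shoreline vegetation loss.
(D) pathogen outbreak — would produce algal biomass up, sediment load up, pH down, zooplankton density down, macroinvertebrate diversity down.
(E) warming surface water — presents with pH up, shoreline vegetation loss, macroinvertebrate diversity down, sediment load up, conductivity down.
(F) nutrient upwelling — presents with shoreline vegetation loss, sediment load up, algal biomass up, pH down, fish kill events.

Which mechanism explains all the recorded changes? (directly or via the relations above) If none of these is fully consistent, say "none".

D

Testing each hypothesis:
(A) upstream dam release change — macroinvertebrate diversity down match; zooplankton density down miss; sediment load up match; conductivity down match; pH down match; shoreline vegetation loss match
(B) shoreline development — fails on zooplankton density down, conductivity down, pH down, shoreline vegetation loss (predicts conductivity up, not conductivity down; predicts pH up, not pH down)
(C) acid deposition event — fails on macroinvertebrate diversity down, zooplankton density down, conductivity down (predicts conductivity up, not conductivity down)
(D) pathogen outbreak — accounts for every observation (conductivity down via zooplankton density down → conductivity down)
(E) warming surface water — fails on zooplankton density down, pH down (predicts pH up, not pH down)
(F) nutrient upwelling — macroinvertebrate diversity down miss; zooplankton density down miss; sediment load up match; conductivity down miss; pH down match; shoreline vegetation loss match
Only (D) is consistent with every observation.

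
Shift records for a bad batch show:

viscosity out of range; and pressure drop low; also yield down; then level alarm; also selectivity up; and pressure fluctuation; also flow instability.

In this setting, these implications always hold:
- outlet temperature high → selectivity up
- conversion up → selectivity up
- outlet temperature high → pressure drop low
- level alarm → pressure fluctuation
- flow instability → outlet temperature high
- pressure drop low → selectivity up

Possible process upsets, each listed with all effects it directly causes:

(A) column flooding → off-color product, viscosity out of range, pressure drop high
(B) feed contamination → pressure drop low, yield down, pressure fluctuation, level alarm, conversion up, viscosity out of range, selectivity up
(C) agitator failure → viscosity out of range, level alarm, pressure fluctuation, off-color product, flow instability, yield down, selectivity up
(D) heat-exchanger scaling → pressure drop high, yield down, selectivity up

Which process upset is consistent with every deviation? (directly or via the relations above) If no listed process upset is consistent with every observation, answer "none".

For each candidate, compare predicted effects to what was observed:
(A) column flooding — fails on pressure drop low, yield down, level alarm, selectivity up, pressure fluctuation, flow instability (predicts pressure drop high, not pressure drop low)
(B) feed contamination — does not account for flow instability
(C) agitator failure — accounts for every observation (pressure drop low via flow instability → outlet temperature high → pressure drop low)
(D) heat-exchanger scaling — viscosity out of range ✗; pressure drop low ✗; yield down ✓; level alarm ✗; selectivity up ✓; pressure fluctuation ✗; flow instability ✗
(C) is the only candidate with no mismatches.

C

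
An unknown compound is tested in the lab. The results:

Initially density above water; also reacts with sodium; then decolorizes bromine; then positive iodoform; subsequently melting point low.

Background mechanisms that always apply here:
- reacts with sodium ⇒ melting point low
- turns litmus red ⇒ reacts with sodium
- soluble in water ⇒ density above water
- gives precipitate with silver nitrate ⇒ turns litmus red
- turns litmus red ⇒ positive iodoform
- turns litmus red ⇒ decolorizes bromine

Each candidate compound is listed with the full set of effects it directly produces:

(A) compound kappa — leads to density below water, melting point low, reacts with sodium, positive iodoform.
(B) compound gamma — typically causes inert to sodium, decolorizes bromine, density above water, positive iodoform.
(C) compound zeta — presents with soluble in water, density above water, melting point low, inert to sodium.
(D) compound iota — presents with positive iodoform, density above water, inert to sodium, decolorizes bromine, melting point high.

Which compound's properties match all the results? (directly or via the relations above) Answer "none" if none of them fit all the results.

none

Per-candidate check:
(A) compound kappa — fails on density above water, decolorizes bromine (predicts density below water, not density above water)
(B) compound gamma — density above water +; reacts with sodium -; decolorizes bromine +; positive iodoform +; melting point low -
(C) compound zeta — fails on reacts with sodium, decolorizes bromine, positive iodoform (predicts inert to sodium, not reacts with sodium)
(D) compound iota — fails on reacts with sodium, melting point low (predicts inert to sodium, not reacts with sodium; predicts melting point high, not melting point low)
None of the listed candidates fits everything.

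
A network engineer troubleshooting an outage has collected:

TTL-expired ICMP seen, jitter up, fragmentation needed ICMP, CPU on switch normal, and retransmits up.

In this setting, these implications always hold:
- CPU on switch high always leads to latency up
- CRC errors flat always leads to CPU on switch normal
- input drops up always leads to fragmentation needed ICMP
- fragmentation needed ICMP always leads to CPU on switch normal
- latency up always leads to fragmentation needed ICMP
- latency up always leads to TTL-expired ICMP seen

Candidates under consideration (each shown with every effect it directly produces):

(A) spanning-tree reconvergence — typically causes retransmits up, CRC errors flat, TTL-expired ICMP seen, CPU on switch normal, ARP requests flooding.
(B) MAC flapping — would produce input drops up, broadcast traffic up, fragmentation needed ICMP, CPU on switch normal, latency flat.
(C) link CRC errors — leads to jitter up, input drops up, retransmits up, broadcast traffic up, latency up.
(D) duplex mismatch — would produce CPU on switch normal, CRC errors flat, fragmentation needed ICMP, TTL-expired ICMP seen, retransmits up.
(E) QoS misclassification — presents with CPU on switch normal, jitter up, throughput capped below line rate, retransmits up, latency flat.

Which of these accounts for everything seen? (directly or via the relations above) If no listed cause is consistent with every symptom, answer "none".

Checking each candidate against the observations:
(A) spanning-tree reconvergence — does not account for jitter up, fragmentation needed ICMP
(B) MAC flapping — does not account for TTL-expired ICMP seen, jitter up, retransmits up
(C) link CRC errors — accounts for every observation (TTL-expired ICMP seen via latency up → TTL-expired ICMP seen)
(D) duplex mismatch — TTL-expired ICMP seen ✓; jitter up ✗; fragmentation needed ICMP ✓; CPU on switch normal ✓; retransmits up ✓
(E) QoS misclassification — does not account for TTL-expired ICMP seen, fragmentation needed ICMP
Only (C) is consistent with every observation.

C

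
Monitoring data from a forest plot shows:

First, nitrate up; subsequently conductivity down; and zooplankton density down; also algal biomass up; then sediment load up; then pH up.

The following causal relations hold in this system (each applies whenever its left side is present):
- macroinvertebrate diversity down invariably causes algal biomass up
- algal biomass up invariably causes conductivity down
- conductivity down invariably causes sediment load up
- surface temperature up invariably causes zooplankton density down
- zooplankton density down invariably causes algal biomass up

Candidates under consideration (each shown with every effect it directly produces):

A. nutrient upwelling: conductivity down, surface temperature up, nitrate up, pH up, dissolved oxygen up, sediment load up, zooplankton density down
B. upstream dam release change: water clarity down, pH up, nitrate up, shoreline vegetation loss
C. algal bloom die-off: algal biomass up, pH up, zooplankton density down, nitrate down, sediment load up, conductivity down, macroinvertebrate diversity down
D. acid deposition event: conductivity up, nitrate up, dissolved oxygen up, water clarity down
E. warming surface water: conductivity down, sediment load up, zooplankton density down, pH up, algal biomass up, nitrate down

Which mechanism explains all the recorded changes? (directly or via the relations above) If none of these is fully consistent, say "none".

A

For each candidate, compare predicted effects to what was observed:
(A) nutrient upwelling — nitrate up ✓; conductivity down ✓; zooplankton density down ✓; algal biomass up ✓ (through zooplankton density down → algal biomass up); sediment load up ✓; pH up ✓
(B) upstream dam release change — does not account for conductivity down, zooplankton density down, algal biomass up, sediment load up
(C) algal bloom die-off — fails on nitrate up (predicts nitrate down, not nitrate up)
(D) acid deposition event — fails on conductivity down, zooplankton density down, algal biomass up, sediment load up, pH up (predicts conductivity up, not conductivity down)
(E) warming surface water — fails on nitrate up (predicts nitrate down, not nitrate up)
(A) alone accounts for all the evidence.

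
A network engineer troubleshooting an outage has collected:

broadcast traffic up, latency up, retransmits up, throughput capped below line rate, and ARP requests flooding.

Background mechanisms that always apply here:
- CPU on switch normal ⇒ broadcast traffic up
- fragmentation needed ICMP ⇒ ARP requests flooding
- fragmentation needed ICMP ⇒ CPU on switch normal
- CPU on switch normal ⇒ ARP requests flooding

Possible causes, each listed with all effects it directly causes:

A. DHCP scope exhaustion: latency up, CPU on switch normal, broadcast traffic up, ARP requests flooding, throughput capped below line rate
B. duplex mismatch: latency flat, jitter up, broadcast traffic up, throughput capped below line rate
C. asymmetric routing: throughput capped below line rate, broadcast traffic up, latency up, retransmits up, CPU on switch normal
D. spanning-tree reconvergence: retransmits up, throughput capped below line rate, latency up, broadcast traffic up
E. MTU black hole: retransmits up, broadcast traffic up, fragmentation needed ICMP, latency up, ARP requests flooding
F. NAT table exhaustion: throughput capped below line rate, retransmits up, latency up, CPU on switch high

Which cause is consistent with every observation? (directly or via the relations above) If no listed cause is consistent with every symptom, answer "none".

Checking each candidate against the observations:
(A) DHCP scope exhaustion — broadcast traffic up match; latency up match; retransmits up miss; throughput capped below line rate match; ARP requests flooding match
(B) duplex mismatch — broadcast traffic up match; latency up miss; retransmits up miss; throughput capped below line rate match; ARP requests flooding miss
(C) asymmetric routing — broadcast traffic up match; latency up match; retransmits up match; throughput capped below line rate match; ARP requests flooding match (via CPU on switch normal → ARP requests flooding)
(D) spanning-tree reconvergence — broadcast traffic up match; latency up match; retransmits up match; throughput capped below line rate match; ARP requests flooding miss
(E) MTU black hole — does not account for throughput capped below line rate
(F) NAT table exhaustion — does not account for broadcast traffic up, ARP requests flooding
(C) alone accounts for all the evidence.

C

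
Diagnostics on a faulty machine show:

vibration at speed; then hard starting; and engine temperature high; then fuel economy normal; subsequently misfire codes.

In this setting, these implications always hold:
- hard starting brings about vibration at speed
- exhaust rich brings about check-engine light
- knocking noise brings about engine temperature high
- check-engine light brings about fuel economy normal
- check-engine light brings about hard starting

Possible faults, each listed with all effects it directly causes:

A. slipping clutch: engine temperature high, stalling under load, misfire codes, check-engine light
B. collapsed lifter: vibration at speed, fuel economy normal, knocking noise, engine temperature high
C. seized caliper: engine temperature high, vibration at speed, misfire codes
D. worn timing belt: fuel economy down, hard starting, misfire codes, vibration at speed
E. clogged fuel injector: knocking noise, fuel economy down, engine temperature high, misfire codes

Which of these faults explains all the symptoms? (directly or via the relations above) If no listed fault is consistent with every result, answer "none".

For each candidate, compare predicted effects to what was observed:
(A) slipping clutch — accounts for every observation (vibration at speed via check-engine light → hard starting → vibration at speed)
(B) collapsed lifter — vibration at speed ✓; hard starting ✗; engine temperature high ✓; fuel economy normal ✓; misfire codes ✗
(C) seized caliper — does not account for hard starting, fuel economy normal
(D) worn timing belt — fails on engine temperature high, fuel economy normal (predicts fuel economy down, not fuel economy normal)
(E) clogged fuel injector — fails on vibration at speed, hard starting, fuel economy normal (predicts fuel economy down, not fuel economy normal)
Only (A) is consistent with every observation.

A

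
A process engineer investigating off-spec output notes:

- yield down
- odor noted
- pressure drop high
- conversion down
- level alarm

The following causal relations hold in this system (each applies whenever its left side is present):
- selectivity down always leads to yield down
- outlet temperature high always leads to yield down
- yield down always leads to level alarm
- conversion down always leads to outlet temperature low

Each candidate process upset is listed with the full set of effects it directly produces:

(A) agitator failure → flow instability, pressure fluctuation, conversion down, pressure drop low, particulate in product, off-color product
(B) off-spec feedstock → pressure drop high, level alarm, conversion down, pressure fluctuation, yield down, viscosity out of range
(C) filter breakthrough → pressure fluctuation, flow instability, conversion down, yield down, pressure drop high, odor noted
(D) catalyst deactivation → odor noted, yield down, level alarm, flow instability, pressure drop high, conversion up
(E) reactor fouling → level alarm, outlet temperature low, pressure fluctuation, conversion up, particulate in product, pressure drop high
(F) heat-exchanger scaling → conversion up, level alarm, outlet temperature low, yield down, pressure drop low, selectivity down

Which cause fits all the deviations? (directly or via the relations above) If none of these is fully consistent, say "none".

Testing each hypothesis:
(A) agitator failure — fails on yield down, odor noted, pressure drop high, level alarm (predicts pressure drop low, not pressure drop high)
(B) off-spec feedstock — does not account for odor noted
(C) filter breakthrough — yield down +; odor noted +; pressure drop high +; conversion down +; level alarm + (through yield down → level alarm)
(D) catalyst deactivation — fails on conversion down (predicts conversion up, not conversion down)
(E) reactor fouling — fails on yield down, odor noted, conversion down (predicts conversion up, not conversion down)
(F) heat-exchanger scaling — fails on odor noted, pressure drop high, conversion down (predicts pressure drop low, not pressure drop high; predicts conversion up, not conversion down)
Only (C) is consistent with every observation.

C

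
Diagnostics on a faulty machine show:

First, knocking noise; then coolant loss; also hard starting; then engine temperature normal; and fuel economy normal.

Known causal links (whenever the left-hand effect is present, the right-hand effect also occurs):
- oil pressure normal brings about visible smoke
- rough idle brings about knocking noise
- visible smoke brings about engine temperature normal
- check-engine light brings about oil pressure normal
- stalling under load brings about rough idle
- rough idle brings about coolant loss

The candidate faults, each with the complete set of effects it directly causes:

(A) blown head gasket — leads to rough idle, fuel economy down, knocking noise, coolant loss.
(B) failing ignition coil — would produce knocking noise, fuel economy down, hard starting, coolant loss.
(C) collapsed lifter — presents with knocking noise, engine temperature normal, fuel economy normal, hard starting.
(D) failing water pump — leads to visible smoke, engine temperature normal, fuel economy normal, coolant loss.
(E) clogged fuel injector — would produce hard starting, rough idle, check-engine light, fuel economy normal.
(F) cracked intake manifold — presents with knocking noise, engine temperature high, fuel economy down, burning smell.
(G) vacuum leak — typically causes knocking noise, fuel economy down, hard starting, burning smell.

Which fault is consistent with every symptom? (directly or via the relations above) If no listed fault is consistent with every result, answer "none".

E

Per-candidate check:
(A) blown head gasket — knocking noise +; coolant loss +; hard starting -; engine temperature normal -; fuel economy normal -
(B) failing ignition coil — fails on engine temperature normal, fuel economy normal (predicts fuel economy down, not fuel economy normal)
(C) collapsed lifter — knocking noise +; coolant loss -; hard starting +; engine temperature normal +; fuel economy normal +
(D) failing water pump — knocking noise -; coolant loss +; hard starting -; engine temperature normal +; fuel economy normal +
(E) clogged fuel injector — accounts for every observation (knocking noise through rough idle → knocking noise)
(F) cracked intake manifold — fails on coolant loss, hard starting, engine temperature normal, fuel economy normal (predicts engine temperature high, not engine temperature normal; predicts fuel economy down, not fuel economy normal)
(G) vacuum leak — knocking noise +; coolant loss -; hard starting +; engine temperature normal -; fuel economy normal -
Only (E) is consistent with every observation.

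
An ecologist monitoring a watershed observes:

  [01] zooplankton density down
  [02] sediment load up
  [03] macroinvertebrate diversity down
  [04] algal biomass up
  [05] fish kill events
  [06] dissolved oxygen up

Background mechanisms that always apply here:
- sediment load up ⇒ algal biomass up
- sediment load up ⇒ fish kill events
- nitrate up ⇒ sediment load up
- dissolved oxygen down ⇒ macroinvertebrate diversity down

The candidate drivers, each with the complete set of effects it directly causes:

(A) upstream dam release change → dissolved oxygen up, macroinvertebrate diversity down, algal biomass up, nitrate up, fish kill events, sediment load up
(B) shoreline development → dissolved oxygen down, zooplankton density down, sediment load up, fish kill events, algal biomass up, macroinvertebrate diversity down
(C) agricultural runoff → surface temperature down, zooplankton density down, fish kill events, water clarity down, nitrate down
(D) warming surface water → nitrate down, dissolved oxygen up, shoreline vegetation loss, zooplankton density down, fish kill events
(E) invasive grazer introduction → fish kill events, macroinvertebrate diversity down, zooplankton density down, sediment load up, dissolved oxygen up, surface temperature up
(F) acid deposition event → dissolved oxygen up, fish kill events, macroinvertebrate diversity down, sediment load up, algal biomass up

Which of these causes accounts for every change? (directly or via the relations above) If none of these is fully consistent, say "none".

E

Per-candidate check:
(A) upstream dam release change — does not account for zooplankton density down
(B) shoreline development — zooplankton density down yes; sediment load up yes; macroinvertebrate diversity down yes; algal biomass up yes; fish kill events yes; dissolved oxygen up NO
(C) agricultural runoff — zooplankton density down yes; sediment load up NO; macroinvertebrate diversity down NO; algal biomass up NO; fish kill events yes; dissolved oxygen up NO
(D) warming surface water — does not account for sediment load up, macroinvertebrate diversity down, algal biomass up
(E) invasive grazer introduction — zooplankton density down yes; sediment load up yes; macroinvertebrate diversity down yes; algal biomass up yes (through sediment load up → algal biomass up); fish kill events yes; dissolved oxygen up yes
(F) acid deposition event — zooplankton density down NO; sediment load up yes; macroinvertebrate diversity down yes; algal biomass up yes; fish kill events yes; dissolved oxygen up yes
(E) alone accounts for all the evidence.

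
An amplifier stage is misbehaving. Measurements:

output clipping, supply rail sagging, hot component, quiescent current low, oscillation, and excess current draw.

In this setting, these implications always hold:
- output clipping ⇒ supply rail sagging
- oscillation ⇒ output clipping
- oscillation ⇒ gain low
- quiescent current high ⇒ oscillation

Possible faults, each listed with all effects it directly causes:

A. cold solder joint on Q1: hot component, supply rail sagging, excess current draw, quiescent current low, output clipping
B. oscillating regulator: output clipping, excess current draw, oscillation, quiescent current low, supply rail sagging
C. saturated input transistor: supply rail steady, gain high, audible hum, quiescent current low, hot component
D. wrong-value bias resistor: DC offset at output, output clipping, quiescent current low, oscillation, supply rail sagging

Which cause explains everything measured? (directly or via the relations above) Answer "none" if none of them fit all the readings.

none

For each candidate, compare predicted effects to what was observed:
(A) cold solder joint on Q1 — does not account for oscillation
(B) oscillating regulator — output clipping ✓; supply rail sagging ✓; hot component ✗; quiescent current low ✓; oscillation ✓; excess current draw ✓
(C) saturated input transistor — output clipping ✗; supply rail sagging ✗; hot component ✓; quiescent current low ✓; oscillation ✗; excess current draw ✗
(D) wrong-value bias resistor — output clipping ✓; supply rail sagging ✓; hot component ✗; quiescent current low ✓; oscillation ✓; excess current draw ✗
No candidate is consistent with all observations.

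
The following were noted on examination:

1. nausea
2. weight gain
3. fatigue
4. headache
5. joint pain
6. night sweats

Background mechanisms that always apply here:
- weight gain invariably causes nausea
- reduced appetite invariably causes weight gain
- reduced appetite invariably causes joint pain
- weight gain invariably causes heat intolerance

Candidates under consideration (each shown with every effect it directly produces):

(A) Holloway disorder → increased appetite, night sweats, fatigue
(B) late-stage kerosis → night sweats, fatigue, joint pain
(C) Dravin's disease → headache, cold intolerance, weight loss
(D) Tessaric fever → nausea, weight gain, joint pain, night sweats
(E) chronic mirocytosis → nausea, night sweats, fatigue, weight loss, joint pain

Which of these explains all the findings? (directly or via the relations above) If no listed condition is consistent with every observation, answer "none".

none

Checking each candidate against the observations:
(A) Holloway disorder — nausea ✗; weight gain ✗; fatigue ✓; headache ✗; joint pain ✗; night sweats ✓
(B) late-stage kerosis — nausea ✗; weight gain ✗; fatigue ✓; headache ✗; joint pain ✓; night sweats ✓
(C) Dravin's disease — nausea ✗; weight gain ✗; fatigue ✗; headache ✓; joint pain ✗; night sweats ✗
(D) Tessaric fever — nausea ✓; weight gain ✓; fatigue ✗; headache ✗; joint pain ✓; night sweats ✓
(E) chronic mirocytosis — nausea ✓; weight gain ✗; fatigue ✓; headache ✗; joint pain ✓; night sweats ✓
None of the listed candidates fits everything.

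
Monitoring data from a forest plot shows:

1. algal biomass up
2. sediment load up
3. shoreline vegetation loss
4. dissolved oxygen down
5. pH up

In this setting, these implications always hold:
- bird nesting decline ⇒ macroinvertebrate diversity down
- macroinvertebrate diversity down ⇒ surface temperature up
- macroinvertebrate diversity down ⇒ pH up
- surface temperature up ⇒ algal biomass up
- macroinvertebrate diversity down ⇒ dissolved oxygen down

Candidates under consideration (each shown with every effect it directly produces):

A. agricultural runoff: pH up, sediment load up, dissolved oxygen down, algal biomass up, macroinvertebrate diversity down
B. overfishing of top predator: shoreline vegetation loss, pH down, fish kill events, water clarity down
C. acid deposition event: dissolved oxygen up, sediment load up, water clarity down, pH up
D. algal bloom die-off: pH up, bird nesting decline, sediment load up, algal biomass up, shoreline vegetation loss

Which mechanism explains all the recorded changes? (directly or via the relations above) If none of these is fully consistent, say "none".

Per-candidate check:
(A) agricultural runoff — algal biomass up yes; sediment load up yes; shoreline vegetation loss NO; dissolved oxygen down yes; pH up yes
(B) overfishing of top predator — algal biomass up NO; sediment load up NO; shoreline vegetation loss yes; dissolved oxygen down NO; pH up NO
(C) acid deposition event — algal biomass up NO; sediment load up yes; shoreline vegetation loss NO; dissolved oxygen down NO; pH up yes
(D) algal bloom die-off — accounts for every observation (dissolved oxygen down via bird nesting decline → macroinvertebrate diversity down → dissolved oxygen down)
(D) alone accounts for all the evidence.

D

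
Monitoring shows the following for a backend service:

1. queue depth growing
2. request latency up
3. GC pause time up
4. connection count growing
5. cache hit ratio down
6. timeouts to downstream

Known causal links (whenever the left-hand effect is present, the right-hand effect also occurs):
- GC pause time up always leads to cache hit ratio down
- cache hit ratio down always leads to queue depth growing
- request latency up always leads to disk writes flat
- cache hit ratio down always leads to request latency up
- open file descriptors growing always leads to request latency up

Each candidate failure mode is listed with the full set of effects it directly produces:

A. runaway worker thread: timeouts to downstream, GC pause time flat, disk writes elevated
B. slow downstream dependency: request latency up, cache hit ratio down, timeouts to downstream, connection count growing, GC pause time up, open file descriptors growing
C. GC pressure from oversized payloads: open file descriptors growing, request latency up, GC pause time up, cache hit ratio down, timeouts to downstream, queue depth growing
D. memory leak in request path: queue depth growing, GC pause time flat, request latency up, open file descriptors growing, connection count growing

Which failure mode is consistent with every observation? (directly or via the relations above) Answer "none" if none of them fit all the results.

B

Per-candidate check:
(A) runaway worker thread — fails on queue depth growing, request latency up, GC pause time up, connection count growing, cache hit ratio down (predicts GC pause time flat, not GC pause time up)
(B) slow downstream dependency — accounts for every observation (queue depth growing through cache hit ratio down → queue depth growing)
(C) GC pressure from oversized payloads — queue depth growing ✓; request latency up ✓; GC pause time up ✓; connection count growing ✗; cache hit ratio down ✓; timeouts to downstream ✓
(D) memory leak in request path — fails on GC pause time up, cache hit ratio down, timeouts to downstream (predicts GC pause time flat, not GC pause time up)
Only (B) is consistent with every observation.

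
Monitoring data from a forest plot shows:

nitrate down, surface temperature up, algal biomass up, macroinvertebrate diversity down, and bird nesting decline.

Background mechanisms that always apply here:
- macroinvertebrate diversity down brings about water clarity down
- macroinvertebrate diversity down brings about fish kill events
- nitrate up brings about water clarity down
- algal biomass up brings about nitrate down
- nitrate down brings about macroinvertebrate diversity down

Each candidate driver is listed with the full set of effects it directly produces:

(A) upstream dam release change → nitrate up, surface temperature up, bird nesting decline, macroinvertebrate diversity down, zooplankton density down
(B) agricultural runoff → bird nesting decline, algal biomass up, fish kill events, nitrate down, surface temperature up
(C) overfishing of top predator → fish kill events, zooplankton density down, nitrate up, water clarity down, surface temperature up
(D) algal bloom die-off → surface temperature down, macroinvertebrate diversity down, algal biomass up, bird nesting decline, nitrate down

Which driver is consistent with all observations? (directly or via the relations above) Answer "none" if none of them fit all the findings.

B

For each candidate, compare predicted effects to what was observed:
(A) upstream dam release change — nitrate down ✗; surface temperature up ✓; algal biomass up ✗; macroinvertebrate diversity down ✓; bird nesting decline ✓
(B) agricultural runoff — accounts for every observation (macroinvertebrate diversity down by nitrate down → macroinvertebrate diversity down)
(C) overfishing of top predator — fails on nitrate down, algal biomass up, macroinvertebrate diversity down, bird nesting decline (predicts nitrate up, not nitrate down)
(D) algal bloom die-off — fails on surface temperature up (predicts surface temperature down, not surface temperature up)
Only (B) is consistent with every observation.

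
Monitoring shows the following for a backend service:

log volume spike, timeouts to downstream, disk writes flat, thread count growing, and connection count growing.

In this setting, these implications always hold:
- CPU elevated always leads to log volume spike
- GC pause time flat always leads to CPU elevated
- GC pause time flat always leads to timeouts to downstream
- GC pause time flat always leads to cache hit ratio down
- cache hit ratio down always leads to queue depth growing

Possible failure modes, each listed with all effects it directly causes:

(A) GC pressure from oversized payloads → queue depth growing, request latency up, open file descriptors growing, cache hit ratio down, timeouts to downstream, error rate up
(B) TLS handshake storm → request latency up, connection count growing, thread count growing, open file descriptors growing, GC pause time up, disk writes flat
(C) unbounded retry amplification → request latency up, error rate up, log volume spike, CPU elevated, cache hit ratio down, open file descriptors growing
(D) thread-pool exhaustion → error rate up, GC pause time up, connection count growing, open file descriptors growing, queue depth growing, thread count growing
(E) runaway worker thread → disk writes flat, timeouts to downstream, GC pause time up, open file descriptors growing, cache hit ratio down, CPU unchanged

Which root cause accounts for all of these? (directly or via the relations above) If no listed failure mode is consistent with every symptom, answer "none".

none

Per-candidate check:
(A) GC pressure from oversized payloads — log volume spike NO; timeouts to downstream yes; disk writes flat NO; thread count growing NO; connection count growing NO
(B) TLS handshake storm — log volume spike NO; timeouts to downstream NO; disk writes flat yes; thread count growing yes; connection count growing yes
(C) unbounded retry amplification — does not account for timeouts to downstream, disk writes flat, thread count growing, connection count growing
(D) thread-pool exhaustion — does not account for log volume spike, timeouts to downstream, disk writes flat
(E) runaway worker thread — does not account for log volume spike, thread count growing, connection count growing
Every candidate fails on at least one observation.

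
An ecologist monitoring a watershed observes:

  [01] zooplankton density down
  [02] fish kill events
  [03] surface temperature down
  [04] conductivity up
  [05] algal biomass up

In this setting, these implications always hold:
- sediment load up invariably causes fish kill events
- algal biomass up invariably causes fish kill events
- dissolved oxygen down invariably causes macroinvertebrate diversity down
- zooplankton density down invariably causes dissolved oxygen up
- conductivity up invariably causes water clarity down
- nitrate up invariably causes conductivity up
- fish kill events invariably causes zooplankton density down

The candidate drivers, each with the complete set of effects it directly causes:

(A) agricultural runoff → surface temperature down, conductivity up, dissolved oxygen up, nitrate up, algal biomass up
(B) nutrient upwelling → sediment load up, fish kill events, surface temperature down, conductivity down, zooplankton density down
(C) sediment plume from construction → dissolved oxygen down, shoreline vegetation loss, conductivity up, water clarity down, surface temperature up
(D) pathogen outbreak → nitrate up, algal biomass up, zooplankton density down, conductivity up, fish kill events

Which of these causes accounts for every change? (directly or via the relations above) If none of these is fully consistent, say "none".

Testing each hypothesis:
(A) agricultural runoff — zooplankton density down + (through algal biomass up → fish kill events → zooplankton density down); fish kill events + (through algal biomass up → fish kill events); surface temperature down +; conductivity up +; algal biomass up +
(B) nutrient upwelling — zooplankton density down +; fish kill events +; surface temperature down +; conductivity up -; algal biomass up -
(C) sediment plume from construction — fails on zooplankton density down, fish kill events, surface temperature down, algal biomass up (predicts surface temperature up, not surface temperature down)
(D) pathogen outbreak — does not account for surface temperature down
(A) is the only candidate with no mismatches.

A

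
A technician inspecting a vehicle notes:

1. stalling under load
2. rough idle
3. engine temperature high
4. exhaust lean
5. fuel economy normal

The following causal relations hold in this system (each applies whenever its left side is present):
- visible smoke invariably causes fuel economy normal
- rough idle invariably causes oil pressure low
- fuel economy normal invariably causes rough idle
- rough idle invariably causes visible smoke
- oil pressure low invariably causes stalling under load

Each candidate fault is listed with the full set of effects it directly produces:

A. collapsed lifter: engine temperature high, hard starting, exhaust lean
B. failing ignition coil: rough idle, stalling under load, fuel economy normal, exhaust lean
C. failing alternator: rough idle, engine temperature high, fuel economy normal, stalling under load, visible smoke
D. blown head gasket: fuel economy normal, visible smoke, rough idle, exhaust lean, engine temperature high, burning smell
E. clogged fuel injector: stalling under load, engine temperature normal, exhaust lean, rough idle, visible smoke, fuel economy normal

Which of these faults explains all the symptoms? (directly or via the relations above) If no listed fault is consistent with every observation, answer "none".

D

Testing each hypothesis:
(A) collapsed lifter — does not account for stalling under load, rough idle, fuel economy normal
(B) failing ignition coil — stalling under load match; rough idle match; engine temperature high miss; exhaust lean match; fuel economy normal match
(C) failing alternator — stalling under load match; rough idle match; engine temperature high match; exhaust lean miss; fuel economy normal match
(D) blown head gasket — accounts for every observation (stalling under load through rough idle → oil pressure low → stalling under load)
(E) clogged fuel injector — stalling under load match; rough idle match; engine temperature high miss; exhaust lean match; fuel economy normal match
(D) is the only candidate with no mismatches.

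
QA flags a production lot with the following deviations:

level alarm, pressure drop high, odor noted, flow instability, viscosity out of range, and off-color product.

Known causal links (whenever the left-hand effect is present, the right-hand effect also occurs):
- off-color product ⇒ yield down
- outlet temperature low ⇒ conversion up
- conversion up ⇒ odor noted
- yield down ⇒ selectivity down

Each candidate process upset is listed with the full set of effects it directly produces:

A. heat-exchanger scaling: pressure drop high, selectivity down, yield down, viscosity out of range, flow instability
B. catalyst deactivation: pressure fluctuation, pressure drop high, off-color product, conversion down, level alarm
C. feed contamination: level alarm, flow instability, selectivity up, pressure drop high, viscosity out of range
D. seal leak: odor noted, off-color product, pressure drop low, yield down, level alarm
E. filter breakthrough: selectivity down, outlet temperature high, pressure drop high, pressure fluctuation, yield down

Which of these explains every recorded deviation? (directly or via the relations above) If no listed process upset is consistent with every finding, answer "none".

none

Per-candidate check:
(A) heat-exchanger scaling — does not account for level alarm, odor noted, off-color product
(B) catalyst deactivation — does not account for odor noted, flow instability, viscosity out of range
(C) feed contamination — level alarm yes; pressure drop high yes; odor noted NO; flow instability yes; viscosity out of range yes; off-color product NO
(D) seal leak — fails on pressure drop high, flow instability, viscosity out of range (predicts pressure drop low, not pressure drop high)
(E) filter breakthrough — does not account for level alarm, odor noted, flow instability, viscosity out of range, off-color product
Every candidate fails on at least one observation.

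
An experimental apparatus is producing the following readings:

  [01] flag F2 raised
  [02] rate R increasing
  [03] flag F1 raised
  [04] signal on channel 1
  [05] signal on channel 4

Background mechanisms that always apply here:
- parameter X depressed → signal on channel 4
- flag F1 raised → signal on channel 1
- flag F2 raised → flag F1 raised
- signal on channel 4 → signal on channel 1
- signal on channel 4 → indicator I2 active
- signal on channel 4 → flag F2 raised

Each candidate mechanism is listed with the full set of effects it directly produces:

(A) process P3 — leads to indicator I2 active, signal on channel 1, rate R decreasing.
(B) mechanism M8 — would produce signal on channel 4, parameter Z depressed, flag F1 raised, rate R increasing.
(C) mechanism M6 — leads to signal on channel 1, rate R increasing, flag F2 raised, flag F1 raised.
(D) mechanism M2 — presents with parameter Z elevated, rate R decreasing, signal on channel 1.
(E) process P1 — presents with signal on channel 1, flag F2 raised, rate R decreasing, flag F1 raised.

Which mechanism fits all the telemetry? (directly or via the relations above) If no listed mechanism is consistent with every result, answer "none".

Per-candidate check:
(A) process P3 — fails on flag F2 raised, rate R increasing, flag F1 raised, signal on channel 4 (predicts rate R decreasing, not rate R increasing)
(B) mechanism M8 — flag F2 raised yes (via signal on channel 4 → flag F2 raised); rate R increasing yes; flag F1 raised yes; signal on channel 1 yes (via flag F1 raised → signal on channel 1); signal on channel 4 yes
(C) mechanism M6 — flag F2 raised yes; rate R increasing yes; flag F1 raised yes; signal on channel 1 yes; signal on channel 4 NO
(D) mechanism M2 — flag F2 raised NO; rate R increasing NO; flag F1 raised NO; signal on channel 1 yes; signal on channel 4 NO
(E) process P1 — fails on rate R increasing, signal on channel 4 (predicts rate R decreasing, not rate R increasing)
Only (B) is consistent with every observation.

B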